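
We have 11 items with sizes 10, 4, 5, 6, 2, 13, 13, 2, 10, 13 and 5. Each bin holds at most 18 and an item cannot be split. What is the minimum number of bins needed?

Total = 13 + 13 + 13 + 10 + 10 + 6 + 5 + 5 + 4 + 2 + 2 = 83.
Lower bound: ⌈83/18⌉ = 5 bins.
A packing using 5 bins:
  bin 1: 13 + 5 = 18
  bin 2: 13 + 5 = 18
  bin 3: 13 + 4 = 17
  bin 4: 10 + 6 + 2 = 18
  bin 5: 10 + 2 = 12
This matches the lower bound, so 5 is optimal.

5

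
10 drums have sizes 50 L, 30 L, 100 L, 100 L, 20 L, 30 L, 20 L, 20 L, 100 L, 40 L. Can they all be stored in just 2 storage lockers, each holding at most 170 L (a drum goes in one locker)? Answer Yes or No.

No

Total = 510 L; ⌈510/170⌉ = 3.
At least 3 storage lockers are required, but only 2 are allowed.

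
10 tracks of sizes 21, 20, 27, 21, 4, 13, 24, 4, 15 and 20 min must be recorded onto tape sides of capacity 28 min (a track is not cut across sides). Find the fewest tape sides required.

Total = 27 + 24 + 21 + 21 + 20 + 20 + 15 + 13 + 4 + 4 = 169 min.
Lower bound: ⌈169/28⌉ = 7 tape sides.
A packing using 7 tape sides:
  side 1: 27 = 27
  side 2: 24 + 4 = 28
  side 3: 21 + 4 = 25
  side 4: 21 = 21
  side 5: 20 = 20
  side 6: 20 = 20
  side 7: 15 + 13 = 28
This matches the lower bound, so 7 is optimal.

7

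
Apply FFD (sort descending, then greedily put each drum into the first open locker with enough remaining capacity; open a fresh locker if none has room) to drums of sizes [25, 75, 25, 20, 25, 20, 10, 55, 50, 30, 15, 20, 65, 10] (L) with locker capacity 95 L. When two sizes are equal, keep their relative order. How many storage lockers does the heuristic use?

Sorted descending: 75, 65, 55, 50, 30, 25, 25, 25, 20, 20, 20, 15, 10, 10.
  75 → locker 1 (new)  [load 75/95]
  65 → locker 2 (new)  [load 65/95]
  55 → locker 3 (new)  [load 55/95]
  50 → locker 4 (new)  [load 50/95]
  30 → locker 2  [load 95/95]
  25 → locker 3  [load 80/95]
  25 → locker 4  [load 75/95]
  25 → locker 5 (new)  [load 25/95]
  20 → locker 1  [load 95/95]
  20 → locker 4  [load 95/95]
  20 → locker 5  [load 45/95]
  15 → locker 3  [load 95/95]
  10 → locker 5  [load 55/95]
  10 → locker 5  [load 65/95]
5 storage lockers opened.

5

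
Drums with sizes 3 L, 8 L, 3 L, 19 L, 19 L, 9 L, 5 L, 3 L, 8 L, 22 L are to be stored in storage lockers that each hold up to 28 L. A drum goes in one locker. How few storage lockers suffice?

4

Total = 22 + 19 + 19 + 9 + 8 + 8 + 5 + 3 + 3 + 3 = 99 L.
Lower bound: ⌈99/28⌉ = 4 storage lockers.
A packing using 4 storage lockers:
  locker 1: 22 + 5 = 27
  locker 2: 19 + 9 = 28
  locker 3: 19 + 8 = 27
  locker 4: 8 + 3 + 3 + 3 = 17
This matches the lower bound, so 4 is optimal.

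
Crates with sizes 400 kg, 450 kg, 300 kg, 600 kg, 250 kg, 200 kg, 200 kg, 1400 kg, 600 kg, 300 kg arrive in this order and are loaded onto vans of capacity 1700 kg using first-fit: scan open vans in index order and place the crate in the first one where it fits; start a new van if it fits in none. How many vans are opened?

  400 → van 1 (new)  [load 400/1700]
  450 → van 1  [load 850/1700]
  300 → van 1  [load 1150/1700]
  600 → van 2 (new)  [load 600/1700]
  250 → van 1  [load 1400/1700]
  200 → van 1  [load 1600/1700]
  200 → van 2  [load 800/1700]
  1400 → van 3 (new)  [load 1400/1700]
  600 → van 2  [load 1400/1700]
  300 → van 2  [load 1700/1700]
3 vans opened.

3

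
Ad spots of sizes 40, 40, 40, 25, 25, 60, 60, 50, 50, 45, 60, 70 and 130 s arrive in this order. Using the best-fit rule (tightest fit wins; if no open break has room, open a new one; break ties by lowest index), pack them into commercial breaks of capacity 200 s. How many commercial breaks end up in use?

  40 → break 1 (new)  [load 40/200]
  40 → break 1  [load 80/200]
  40 → break 1  [load 120/200]
  25 → break 1  [load 145/200]
  25 → break 1  [load 170/200]
  60 → break 2 (new)  [load 60/200]
  60 → break 2  [load 120/200]
  50 → break 2  [load 170/200]
  50 → break 3 (new)  [load 50/200]
  45 → break 3  [load 95/200]
  60 → break 3  [load 155/200]
  70 → break 4 (new)  [load 70/200]
  130 → break 4  [load 200/200]
4 commercial breaks opened.

4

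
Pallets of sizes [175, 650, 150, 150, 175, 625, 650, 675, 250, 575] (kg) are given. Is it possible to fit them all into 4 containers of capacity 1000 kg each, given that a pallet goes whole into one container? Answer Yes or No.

Total = 4075 kg; ⌈4075/1000⌉ = 5.
At least 5 containers are required, but only 4 are allowed.

No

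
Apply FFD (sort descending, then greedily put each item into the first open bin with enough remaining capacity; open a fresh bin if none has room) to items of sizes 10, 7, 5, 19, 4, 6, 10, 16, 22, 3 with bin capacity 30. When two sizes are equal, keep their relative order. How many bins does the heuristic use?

Sorted descending: 22, 19, 16, 10, 10, 7, 6, 5, 4, 3.
  22 → bin 1 (new)  [load 22/30]
  19 → bin 2 (new)  [load 19/30]
  16 → bin 3 (new)  [load 16/30]
  10 → bin 2  [load 29/30]
  10 → bin 3  [load 26/30]
  7 → bin 1  [load 29/30]
  6 → bin 4 (new)  [load 6/30]
  5 → bin 4  [load 11/30]
  4 → bin 3  [load 30/30]
  3 → bin 4  [load 14/30]
4 bins opened.

4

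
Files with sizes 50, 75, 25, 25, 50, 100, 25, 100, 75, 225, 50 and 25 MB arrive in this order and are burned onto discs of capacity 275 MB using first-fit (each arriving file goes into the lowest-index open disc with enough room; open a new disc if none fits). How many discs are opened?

3

  50 → disc 1 (new)  [load 50/275]
  75 → disc 1  [load 125/275]
  25 → disc 1  [load 150/275]
  25 → disc 1  [load 175/275]
  50 → disc 1  [load 225/275]
  100 → disc 2 (new)  [load 100/275]
  25 → disc 1  [load 250/275]
  100 → disc 2  [load 200/275]
  75 → disc 2  [load 275/275]
  225 → disc 3 (new)  [load 225/275]
  50 → disc 3  [load 275/275]
  25 → disc 1  [load 275/275]
3 discs opened.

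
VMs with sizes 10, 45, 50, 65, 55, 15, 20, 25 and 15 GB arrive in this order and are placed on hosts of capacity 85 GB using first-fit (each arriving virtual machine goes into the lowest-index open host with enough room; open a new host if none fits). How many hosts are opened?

4

  10 → host 1 (new)  [load 10/85]
  45 → host 1  [load 55/85]
  50 → host 2 (new)  [load 50/85]
  65 → host 3 (new)  [load 65/85]
  55 → host 4 (new)  [load 55/85]
  15 → host 1  [load 70/85]
  20 → host 2  [load 70/85]
  25 → host 4  [load 80/85]
  15 → host 1  [load 85/85]
4 hosts opened.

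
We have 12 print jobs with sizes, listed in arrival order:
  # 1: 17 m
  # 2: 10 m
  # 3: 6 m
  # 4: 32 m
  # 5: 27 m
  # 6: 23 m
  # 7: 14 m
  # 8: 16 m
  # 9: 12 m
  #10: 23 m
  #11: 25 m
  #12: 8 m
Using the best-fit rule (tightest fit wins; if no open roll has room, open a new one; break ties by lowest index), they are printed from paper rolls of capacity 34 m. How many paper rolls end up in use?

  17 → roll 1 (new)  [load 17/34]
  10 → roll 1  [load 27/34]
  6 → roll 1  [load 33/34]
  32 → roll 2 (new)  [load 32/34]
  27 → roll 3 (new)  [load 27/34]
  23 → roll 4 (new)  [load 23/34]
  14 → roll 5 (new)  [load 14/34]
  16 → roll 5  [load 30/34]
  12 → roll 6 (new)  [load 12/34]
  23 → roll 7 (new)  [load 23/34]
  25 → roll 8 (new)  [load 25/34]
  8 → roll 8  [load 33/34]
8 paper rolls opened.

8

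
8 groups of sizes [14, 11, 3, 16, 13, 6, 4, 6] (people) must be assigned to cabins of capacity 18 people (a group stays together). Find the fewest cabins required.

Total = 16 + 14 + 13 + 11 + 6 + 6 + 4 + 3 = 73 people.
Lower bound: ⌈73/18⌉ = 5 cabins.
A packing using 5 cabins:
  cabin 1: 16 = 16
  cabin 2: 14 + 4 = 18
  cabin 3: 13 + 3 = 16
  cabin 4: 11 + 6 = 17
  cabin 5: 6 = 6
This matches the lower bound, so 5 is optimal.

5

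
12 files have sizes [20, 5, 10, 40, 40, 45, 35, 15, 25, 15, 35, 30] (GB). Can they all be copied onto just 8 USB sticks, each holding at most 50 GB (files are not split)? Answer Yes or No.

A valid assignment using 7 USB sticks:
  USB stick 1: 45 + 5 = 50
  USB stick 2: 40 + 10 = 50
  USB stick 3: 40 = 40
  USB stick 4: 35 + 15 = 50
  USB stick 5: 35 + 15 = 50
  USB stick 6: 30 + 20 = 50
  USB stick 7: 25 = 25
That uses only 7 ≤ 8, so 8 USB sticks are enough.

Yes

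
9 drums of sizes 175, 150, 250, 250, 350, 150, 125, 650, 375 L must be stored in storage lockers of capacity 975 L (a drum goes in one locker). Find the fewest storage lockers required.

Total = 650 + 375 + 350 + 250 + 250 + 175 + 150 + 150 + 125 = 2475 L.
Lower bound: ⌈2475/975⌉ = 3 storage lockers.
A packing using 3 storage lockers:
  locker 1: 650 + 250 = 900
  locker 2: 375 + 350 + 250 = 975
  locker 3: 175 + 150 + 150 + 125 = 600
This matches the lower bound, so 3 is optimal.

3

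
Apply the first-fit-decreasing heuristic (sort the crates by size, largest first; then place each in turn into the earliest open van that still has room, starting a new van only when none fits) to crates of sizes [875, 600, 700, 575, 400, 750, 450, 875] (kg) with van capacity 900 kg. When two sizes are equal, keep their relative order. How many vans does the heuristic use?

Sorted descending: 875, 875, 750, 700, 600, 575, 450, 400.
  875 → van 1 (new)  [load 875/900]
  875 → van 2 (new)  [load 875/900]
  750 → van 3 (new)  [load 750/900]
  700 → van 4 (new)  [load 700/900]
  600 → van 5 (new)  [load 600/900]
  575 → van 6 (new)  [load 575/900]
  450 → van 7 (new)  [load 450/900]
  400 → van 7  [load 850/900]
7 vans opened.

7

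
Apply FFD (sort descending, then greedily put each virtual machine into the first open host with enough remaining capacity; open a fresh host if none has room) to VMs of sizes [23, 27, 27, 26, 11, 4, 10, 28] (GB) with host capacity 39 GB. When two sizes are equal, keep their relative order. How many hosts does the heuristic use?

5

Sorted descending: 28, 27, 27, 26, 23, 11, 10, 4.
  28 → host 1 (new)  [load 28/39]
  27 → host 2 (new)  [load 27/39]
  27 → host 3 (new)  [load 27/39]
  26 → host 4 (new)  [load 26/39]
  23 → host 5 (new)  [load 23/39]
  11 → host 1  [load 39/39]
  10 → host 2  [load 37/39]
  4 → host 3  [load 31/39]
5 hosts opened.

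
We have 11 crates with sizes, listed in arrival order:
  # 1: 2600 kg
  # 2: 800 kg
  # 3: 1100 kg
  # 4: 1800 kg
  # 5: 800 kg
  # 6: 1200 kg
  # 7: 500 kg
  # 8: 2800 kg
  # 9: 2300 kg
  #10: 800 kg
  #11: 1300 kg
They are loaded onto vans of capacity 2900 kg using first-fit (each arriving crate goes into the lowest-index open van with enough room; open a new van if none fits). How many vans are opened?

7

  2600 → van 1 (new)  [load 2600/2900]
  800 → van 2 (new)  [load 800/2900]
  1100 → van 2  [load 1900/2900]
  1800 → van 3 (new)  [load 1800/2900]
  800 → van 2  [load 2700/2900]
  1200 → van 4 (new)  [load 1200/2900]
  500 → van 3  [load 2300/2900]
  2800 → van 5 (new)  [load 2800/2900]
  2300 → van 6 (new)  [load 2300/2900]
  800 → van 4  [load 2000/2900]
  1300 → van 7 (new)  [load 1300/2900]
7 vans opened.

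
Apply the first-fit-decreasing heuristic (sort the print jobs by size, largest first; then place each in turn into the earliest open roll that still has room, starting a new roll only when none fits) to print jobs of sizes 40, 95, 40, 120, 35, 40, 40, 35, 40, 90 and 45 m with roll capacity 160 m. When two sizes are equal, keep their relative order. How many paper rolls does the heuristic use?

5

Sorted descending: 120, 95, 90, 45, 40, 40, 40, 40, 40, 35, 35.
  120 → roll 1 (new)  [load 120/160]
  95 → roll 2 (new)  [load 95/160]
  90 → roll 3 (new)  [load 90/160]
  45 → roll 2  [load 140/160]
  40 → roll 1  [load 160/160]
  40 → roll 3  [load 130/160]
  40 → roll 4 (new)  [load 40/160]
  40 → roll 4  [load 80/160]
  40 → roll 4  [load 120/160]
  35 → roll 4  [load 155/160]
  35 → roll 5 (new)  [load 35/160]
5 paper rolls opened.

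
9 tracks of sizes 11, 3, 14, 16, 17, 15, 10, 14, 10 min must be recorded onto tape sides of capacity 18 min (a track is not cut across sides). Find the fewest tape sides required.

8

Total = 17 + 16 + 15 + 14 + 14 + 11 + 10 + 10 + 3 = 110 min.
Lower bound: ⌈110/18⌉ = 7 tape sides.
Also, 8 tracks each exceed 9 min, and no two of those can share a side, so at least 8 tape sides are needed.
A packing using 8 tape sides:
  side 1: 17 = 17
  side 2: 16 = 16
  side 3: 15 + 3 = 18
  side 4: 14 = 14
  side 5: 14 = 14
  side 6: 11 = 11
  side 7: 10 = 10
  side 8: 10 = 10
This matches the lower bound, so 8 is optimal.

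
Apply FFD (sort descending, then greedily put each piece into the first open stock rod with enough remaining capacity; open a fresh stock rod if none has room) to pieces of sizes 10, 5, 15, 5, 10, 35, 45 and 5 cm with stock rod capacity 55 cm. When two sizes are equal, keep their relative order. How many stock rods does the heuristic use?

Sorted descending: 45, 35, 15, 10, 10, 5, 5, 5.
  45 → stock rod 1 (new)  [load 45/55]
  35 → stock rod 2 (new)  [load 35/55]
  15 → stock rod 2  [load 50/55]
  10 → stock rod 1  [load 55/55]
  10 → stock rod 3 (new)  [load 10/55]
  5 → stock rod 2  [load 55/55]
  5 → stock rod 3  [load 15/55]
  5 → stock rod 3  [load 20/55]
3 stock rods opened.

3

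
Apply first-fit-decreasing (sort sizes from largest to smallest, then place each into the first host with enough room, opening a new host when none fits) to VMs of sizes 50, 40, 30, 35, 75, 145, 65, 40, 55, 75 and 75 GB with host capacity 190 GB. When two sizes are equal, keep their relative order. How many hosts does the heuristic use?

4

Sorted descending: 145, 75, 75, 75, 65, 55, 50, 40, 40, 35, 30.
  145 → host 1 (new)  [load 145/190]
  75 → host 2 (new)  [load 75/190]
  75 → host 2  [load 150/190]
  75 → host 3 (new)  [load 75/190]
  65 → host 3  [load 140/190]
  55 → host 4 (new)  [load 55/190]
  50 → host 3  [load 190/190]
  40 → host 1  [load 185/190]
  40 → host 2  [load 190/190]
  35 → host 4  [load 90/190]
  30 → host 4  [load 120/190]
4 hosts opened.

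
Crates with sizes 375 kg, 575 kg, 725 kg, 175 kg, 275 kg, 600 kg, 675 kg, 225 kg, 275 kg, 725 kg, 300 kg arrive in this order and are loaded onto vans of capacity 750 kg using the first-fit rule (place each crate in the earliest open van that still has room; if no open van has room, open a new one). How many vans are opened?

  375 → van 1 (new)  [load 375/750]
  575 → van 2 (new)  [load 575/750]
  725 → van 3 (new)  [load 725/750]
  175 → van 1  [load 550/750]
  275 → van 4 (new)  [load 275/750]
  600 → van 5 (new)  [load 600/750]
  675 → van 6 (new)  [load 675/750]
  225 → van 4  [load 500/750]
  275 → van 7 (new)  [load 275/750]
  725 → van 8 (new)  [load 725/750]
  300 → van 7  [load 575/750]
8 vans opened.

8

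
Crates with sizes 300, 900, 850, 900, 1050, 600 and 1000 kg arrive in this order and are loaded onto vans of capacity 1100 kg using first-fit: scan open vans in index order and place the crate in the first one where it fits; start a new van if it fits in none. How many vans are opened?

  300 → van 1 (new)  [load 300/1100]
  900 → van 2 (new)  [load 900/1100]
  850 → van 3 (new)  [load 850/1100]
  900 → van 4 (new)  [load 900/1100]
  1050 → van 5 (new)  [load 1050/1100]
  600 → van 1  [load 900/1100]
  1000 → van 6 (new)  [load 1000/1100]
6 vans opened.

6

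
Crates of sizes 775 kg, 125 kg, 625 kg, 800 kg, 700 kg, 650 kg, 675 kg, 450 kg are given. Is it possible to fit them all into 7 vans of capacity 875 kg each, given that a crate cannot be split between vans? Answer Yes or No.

Yes

A valid assignment using 7 vans:
  van 1: 800 = 800
  van 2: 775 = 775
  van 3: 700 + 125 = 825
  van 4: 675 = 675
  van 5: 650 = 650
  van 6: 625 = 625
  van 7: 450 = 450
Every load is within 875 kg, so 7 vans suffice.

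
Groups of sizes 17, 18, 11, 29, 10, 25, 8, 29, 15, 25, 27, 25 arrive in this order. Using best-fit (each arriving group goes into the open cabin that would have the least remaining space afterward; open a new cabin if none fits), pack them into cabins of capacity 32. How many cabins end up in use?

  17 → cabin 1 (new)  [load 17/32]
  18 → cabin 2 (new)  [load 18/32]
  11 → cabin 2  [load 29/32]
  29 → cabin 3 (new)  [load 29/32]
  10 → cabin 1  [load 27/32]
  25 → cabin 4 (new)  [load 25/32]
  8 → cabin 5 (new)  [load 8/32]
  29 → cabin 6 (new)  [load 29/32]
  15 → cabin 5  [load 23/32]
  25 → cabin 7 (new)  [load 25/32]
  27 → cabin 8 (new)  [load 27/32]
  25 → cabin 9 (new)  [load 25/32]
9 cabins opened.

9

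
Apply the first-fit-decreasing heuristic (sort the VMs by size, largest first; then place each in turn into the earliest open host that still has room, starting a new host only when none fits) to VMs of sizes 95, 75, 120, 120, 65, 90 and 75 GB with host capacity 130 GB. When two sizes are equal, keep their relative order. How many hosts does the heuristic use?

7

Sorted descending: 120, 120, 95, 90, 75, 75, 65.
  120 → host 1 (new)  [load 120/130]
  120 → host 2 (new)  [load 120/130]
  95 → host 3 (new)  [load 95/130]
  90 → host 4 (new)  [load 90/130]
  75 → host 5 (new)  [load 75/130]
  75 → host 6 (new)  [load 75/130]
  65 → host 7 (new)  [load 65/130]
7 hosts opened.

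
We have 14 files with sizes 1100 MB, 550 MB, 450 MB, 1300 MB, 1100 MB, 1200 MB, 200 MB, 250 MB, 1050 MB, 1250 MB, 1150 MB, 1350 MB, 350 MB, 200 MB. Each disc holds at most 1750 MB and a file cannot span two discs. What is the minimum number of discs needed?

8

Total = 1350 + 1300 + 1250 + 1200 + 1150 + 1100 + 1100 + 1050 + 550 + 450 + 350 + 250 + 200 + 200 = 11500 MB.
Lower bound: ⌈11500/1750⌉ = 7 discs.
Also, 8 files each exceed 875 MB, and no two of those can share a disc, so at least 8 discs are needed.
A packing using 8 discs:
  disc 1: 1350 + 350 = 1700
  disc 2: 1300 + 450 = 1750
  disc 3: 1250 + 250 + 200 = 1700
  disc 4: 1200 + 550 = 1750
  disc 5: 1150 + 200 = 1350
  disc 6: 1100 = 1100
  disc 7: 1100 = 1100
  disc 8: 1050 = 1050
This matches the lower bound, so 8 is optimal.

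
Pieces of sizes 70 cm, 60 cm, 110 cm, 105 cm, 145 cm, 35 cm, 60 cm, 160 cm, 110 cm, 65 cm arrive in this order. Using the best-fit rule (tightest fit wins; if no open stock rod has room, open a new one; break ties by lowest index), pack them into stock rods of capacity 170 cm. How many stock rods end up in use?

6

  70 → stock rod 1 (new)  [load 70/170]
  60 → stock rod 1  [load 130/170]
  110 → stock rod 2 (new)  [load 110/170]
  105 → stock rod 3 (new)  [load 105/170]
  145 → stock rod 4 (new)  [load 145/170]
  35 → stock rod 1  [load 165/170]
  60 → stock rod 2  [load 170/170]
  160 → stock rod 5 (new)  [load 160/170]
  110 → stock rod 6 (new)  [load 110/170]
  65 → stock rod 3  [load 170/170]
6 stock rods opened.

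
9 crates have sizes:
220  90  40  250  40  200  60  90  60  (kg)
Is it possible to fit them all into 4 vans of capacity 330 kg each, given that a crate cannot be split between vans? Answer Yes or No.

Yes

A valid assignment using 4 vans:
  van 1: 250 + 60 = 310
  van 2: 220 + 90 = 310
  van 3: 200 + 90 + 40 = 330
  van 4: 60 + 40 = 100
Every load is within 330 kg, so 4 vans suffice.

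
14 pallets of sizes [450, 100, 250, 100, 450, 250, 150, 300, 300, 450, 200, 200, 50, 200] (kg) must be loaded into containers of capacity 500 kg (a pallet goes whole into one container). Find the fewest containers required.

Total = 450 + 450 + 450 + 300 + 300 + 250 + 250 + 200 + 200 + 200 + 150 + 100 + 100 + 50 = 3450 kg.
Lower bound: ⌈3450/500⌉ = 7 containers.
A packing using 8 containers:
  container 1: 450 + 50 = 500
  container 2: 450 = 450
  container 3: 450 = 450
  container 4: 300 + 200 = 500
  container 5: 300 + 200 = 500
  container 6: 250 + 250 = 500
  container 7: 200 + 150 + 100 = 450
  container 8: 100 = 100
No arrangement into 7 containers stays within capacity, so 8 is optimal.

8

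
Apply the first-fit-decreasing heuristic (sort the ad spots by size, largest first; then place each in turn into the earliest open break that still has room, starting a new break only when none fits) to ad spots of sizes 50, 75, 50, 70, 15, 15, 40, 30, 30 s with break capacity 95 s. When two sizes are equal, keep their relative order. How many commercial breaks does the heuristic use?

Sorted descending: 75, 70, 50, 50, 40, 30, 30, 15, 15.
  75 → break 1 (new)  [load 75/95]
  70 → break 2 (new)  [load 70/95]
  50 → break 3 (new)  [load 50/95]
  50 → break 4 (new)  [load 50/95]
  40 → break 3  [load 90/95]
  30 → break 4  [load 80/95]
  30 → break 5 (new)  [load 30/95]
  15 → break 1  [load 90/95]
  15 → break 2  [load 85/95]
5 commercial breaks opened.

5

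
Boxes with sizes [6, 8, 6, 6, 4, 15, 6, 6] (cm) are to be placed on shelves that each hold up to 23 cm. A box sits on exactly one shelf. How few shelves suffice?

Total = 15 + 8 + 6 + 6 + 6 + 6 + 6 + 4 = 57 cm.
Lower bound: ⌈57/23⌉ = 3 shelves.
A packing using 3 shelves:
  shelf 1: 15 + 8 = 23
  shelf 2: 6 + 6 + 6 + 4 = 22
  shelf 3: 6 + 6 = 12
This matches the lower bound, so 3 is optimal.

3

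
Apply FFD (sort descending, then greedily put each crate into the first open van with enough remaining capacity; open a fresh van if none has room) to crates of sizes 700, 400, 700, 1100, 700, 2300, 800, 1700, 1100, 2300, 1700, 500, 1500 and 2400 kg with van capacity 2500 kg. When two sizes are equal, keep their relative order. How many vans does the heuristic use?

Sorted descending: 2400, 2300, 2300, 1700, 1700, 1500, 1100, 1100, 800, 700, 700, 700, 500, 400.
  2400 → van 1 (new)  [load 2400/2500]
  2300 → van 2 (new)  [load 2300/2500]
  2300 → van 3 (new)  [load 2300/2500]
  1700 → van 4 (new)  [load 1700/2500]
  1700 → van 5 (new)  [load 1700/2500]
  1500 → van 6 (new)  [load 1500/2500]
  1100 → van 7 (new)  [load 1100/2500]
  1100 → van 7  [load 2200/2500]
  800 → van 4  [load 2500/2500]
  700 → van 5  [load 2400/2500]
  700 → van 6  [load 2200/2500]
  700 → van 8 (new)  [load 700/2500]
  500 → van 8  [load 1200/2500]
  400 → van 8  [load 1600/2500]
8 vans opened.

8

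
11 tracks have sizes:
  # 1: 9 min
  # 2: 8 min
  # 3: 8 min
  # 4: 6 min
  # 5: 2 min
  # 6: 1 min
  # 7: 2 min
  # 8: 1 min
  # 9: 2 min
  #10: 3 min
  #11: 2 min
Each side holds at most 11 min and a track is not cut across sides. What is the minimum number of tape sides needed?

4

Total = 9 + 8 + 8 + 6 + 3 + 2 + 2 + 2 + 2 + 1 + 1 = 44 min.
Lower bound: ⌈44/11⌉ = 4 tape sides.
A packing using 4 tape sides:
  side 1: 9 + 2 = 11
  side 2: 8 + 3 = 11
  side 3: 8 + 2 + 1 = 11
  side 4: 6 + 2 + 2 + 1 = 11
This matches the lower bound, so 4 is optimal.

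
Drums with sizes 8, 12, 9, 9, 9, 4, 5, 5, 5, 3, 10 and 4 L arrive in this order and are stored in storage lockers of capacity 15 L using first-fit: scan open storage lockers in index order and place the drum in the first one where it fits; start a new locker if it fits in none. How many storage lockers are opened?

6

  8 → locker 1 (new)  [load 8/15]
  12 → locker 2 (new)  [load 12/15]
  9 → locker 3 (new)  [load 9/15]
  9 → locker 4 (new)  [load 9/15]
  9 → locker 5 (new)  [load 9/15]
  4 → locker 1  [load 12/15]
  5 → locker 3  [load 14/15]
  5 → locker 4  [load 14/15]
  5 → locker 5  [load 14/15]
  3 → locker 1  [load 15/15]
  10 → locker 6 (new)  [load 10/15]
  4 → locker 6  [load 14/15]
6 storage lockers opened.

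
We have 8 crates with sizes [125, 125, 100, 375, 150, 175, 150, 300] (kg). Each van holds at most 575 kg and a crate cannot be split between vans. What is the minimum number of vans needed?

Total = 375 + 300 + 175 + 150 + 150 + 125 + 125 + 100 = 1500 kg.
Lower bound: ⌈1500/575⌉ = 3 vans.
A packing using 3 vans:
  van 1: 375 + 175 = 550
  van 2: 300 + 150 + 125 = 575
  van 3: 150 + 125 + 100 = 375
This matches the lower bound, so 3 is optimal.

3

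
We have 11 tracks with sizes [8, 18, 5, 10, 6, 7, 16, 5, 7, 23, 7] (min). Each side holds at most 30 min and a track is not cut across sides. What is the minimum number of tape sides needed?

4

Total = 23 + 18 + 16 + 10 + 8 + 7 + 7 + 7 + 6 + 5 + 5 = 112 min.
Lower bound: ⌈112/30⌉ = 4 tape sides.
A packing using 4 tape sides:
  side 1: 23 + 7 = 30
  side 2: 18 + 10 = 28
  side 3: 16 + 8 + 6 = 30
  side 4: 7 + 7 + 5 + 5 = 24
This matches the lower bound, so 4 is optimal.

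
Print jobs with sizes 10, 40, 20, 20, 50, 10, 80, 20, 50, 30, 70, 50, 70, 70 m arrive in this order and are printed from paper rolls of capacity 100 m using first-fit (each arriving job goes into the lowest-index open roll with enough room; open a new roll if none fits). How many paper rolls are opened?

7

  10 → roll 1 (new)  [load 10/100]
  40 → roll 1  [load 50/100]
  20 → roll 1  [load 70/100]
  20 → roll 1  [load 90/100]
  50 → roll 2 (new)  [load 50/100]
  10 → roll 1  [load 100/100]
  80 → roll 3 (new)  [load 80/100]
  20 → roll 2  [load 70/100]
  50 → roll 4 (new)  [load 50/100]
  30 → roll 2  [load 100/100]
  70 → roll 5 (new)  [load 70/100]
  50 → roll 4  [load 100/100]
  70 → roll 6 (new)  [load 70/100]
  70 → roll 7 (new)  [load 70/100]
7 paper rolls opened.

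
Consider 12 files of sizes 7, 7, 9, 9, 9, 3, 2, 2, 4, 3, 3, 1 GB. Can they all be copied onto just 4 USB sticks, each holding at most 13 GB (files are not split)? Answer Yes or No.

Total = 59 GB; ⌈59/13⌉ = 5.
At least 5 USB sticks are required, but only 4 are allowed.

No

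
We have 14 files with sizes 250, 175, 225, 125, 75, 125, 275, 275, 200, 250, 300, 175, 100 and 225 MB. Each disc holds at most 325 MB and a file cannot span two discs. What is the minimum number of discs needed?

Total = 300 + 275 + 275 + 250 + 250 + 225 + 225 + 200 + 175 + 175 + 125 + 125 + 100 + 75 = 2775 MB.
Lower bound: ⌈2775/325⌉ = 9 discs.
Also, 10 files each exceed 325/2 MB, and no two of those can share a disc, so at least 10 discs are needed.
A packing using 10 discs:
  disc 1: 300 = 300
  disc 2: 275 = 275
  disc 3: 275 = 275
  disc 4: 250 + 75 = 325
  disc 5: 250 = 250
  disc 6: 225 + 100 = 325
  disc 7: 225 = 225
  disc 8: 200 + 125 = 325
  disc 9: 175 + 125 = 300
  disc 10: 175 = 175
This matches the lower bound, so 10 is optimal.

10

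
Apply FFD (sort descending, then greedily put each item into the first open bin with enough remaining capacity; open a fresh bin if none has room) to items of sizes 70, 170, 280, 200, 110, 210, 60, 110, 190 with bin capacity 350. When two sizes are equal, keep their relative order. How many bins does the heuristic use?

Sorted descending: 280, 210, 200, 190, 170, 110, 110, 70, 60.
  280 → bin 1 (new)  [load 280/350]
  210 → bin 2 (new)  [load 210/350]
  200 → bin 3 (new)  [load 200/350]
  190 → bin 4 (new)  [load 190/350]
  170 → bin 5 (new)  [load 170/350]
  110 → bin 2  [load 320/350]
  110 → bin 3  [load 310/350]
  70 → bin 1  [load 350/350]
  60 → bin 4  [load 250/350]
5 bins opened.

5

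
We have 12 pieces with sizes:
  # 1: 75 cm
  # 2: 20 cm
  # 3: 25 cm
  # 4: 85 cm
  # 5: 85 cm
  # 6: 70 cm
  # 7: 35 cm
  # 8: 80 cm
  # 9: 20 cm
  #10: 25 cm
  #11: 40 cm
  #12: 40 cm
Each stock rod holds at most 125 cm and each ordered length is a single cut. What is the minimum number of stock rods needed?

5

Total = 85 + 85 + 80 + 75 + 70 + 40 + 40 + 35 + 25 + 25 + 20 + 20 = 600 cm.
Lower bound: ⌈600/125⌉ = 5 stock rods.
A packing using 5 stock rods:
  stock rod 1: 85 + 40 = 125
  stock rod 2: 85 + 40 = 125
  stock rod 3: 80 + 35 = 115
  stock rod 4: 75 + 25 + 25 = 125
  stock rod 5: 70 + 20 + 20 = 110
This matches the lower bound, so 5 is optimal.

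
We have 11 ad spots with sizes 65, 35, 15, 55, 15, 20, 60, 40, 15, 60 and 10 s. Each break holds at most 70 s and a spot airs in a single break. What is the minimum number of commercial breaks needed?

Total = 65 + 60 + 60 + 55 + 40 + 35 + 20 + 15 + 15 + 15 + 10 = 390 s.
Lower bound: ⌈390/70⌉ = 6 commercial breaks.
A packing using 6 commercial breaks:
  break 1: 65 = 65
  break 2: 60 + 10 = 70
  break 3: 60 = 60
  break 4: 55 + 15 = 70
  break 5: 40 + 20 = 60
  break 6: 35 + 15 + 15 = 65
This matches the lower bound, so 6 is optimal.

6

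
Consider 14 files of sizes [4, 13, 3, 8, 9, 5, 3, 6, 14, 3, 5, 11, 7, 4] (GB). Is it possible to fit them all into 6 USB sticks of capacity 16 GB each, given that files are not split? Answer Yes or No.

Total = 95 GB; ⌈95/16⌉ = 6.
The bound of 6 does not rule out 6, but exhaustive search shows no assignment into 6 USB sticks of capacity 16 GB exists — the minimum is 7.

No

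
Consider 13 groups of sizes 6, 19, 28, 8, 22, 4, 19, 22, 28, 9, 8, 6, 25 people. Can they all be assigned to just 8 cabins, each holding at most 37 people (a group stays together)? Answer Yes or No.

A valid assignment using 7 cabins:
  cabin 1: 28 + 9 = 37
  cabin 2: 28 + 8 = 36
  cabin 3: 25 + 8 + 4 = 37
  cabin 4: 22 + 6 + 6 = 34
  cabin 5: 22 = 22
  cabin 6: 19 = 19
  cabin 7: 19 = 19
That uses only 7 ≤ 8, so 8 cabins are enough.

Yes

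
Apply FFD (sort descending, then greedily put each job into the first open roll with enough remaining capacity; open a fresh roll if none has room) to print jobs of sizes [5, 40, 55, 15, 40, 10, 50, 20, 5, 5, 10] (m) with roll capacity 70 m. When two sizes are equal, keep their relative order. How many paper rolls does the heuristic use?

4

Sorted descending: 55, 50, 40, 40, 20, 15, 10, 10, 5, 5, 5.
  55 → roll 1 (new)  [load 55/70]
  50 → roll 2 (new)  [load 50/70]
  40 → roll 3 (new)  [load 40/70]
  40 → roll 4 (new)  [load 40/70]
  20 → roll 2  [load 70/70]
  15 → roll 1  [load 70/70]
  10 → roll 3  [load 50/70]
  10 → roll 3  [load 60/70]
  5 → roll 3  [load 65/70]
  5 → roll 3  [load 70/70]
  5 → roll 4  [load 45/70]
4 paper rolls opened.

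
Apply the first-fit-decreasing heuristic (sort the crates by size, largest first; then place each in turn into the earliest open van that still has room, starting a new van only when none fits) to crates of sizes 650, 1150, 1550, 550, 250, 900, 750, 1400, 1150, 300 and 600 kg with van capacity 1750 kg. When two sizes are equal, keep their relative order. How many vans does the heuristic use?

Sorted descending: 1550, 1400, 1150, 1150, 900, 750, 650, 600, 550, 300, 250.
  1550 → van 1 (new)  [load 1550/1750]
  1400 → van 2 (new)  [load 1400/1750]
  1150 → van 3 (new)  [load 1150/1750]
  1150 → van 4 (new)  [load 1150/1750]
  900 → van 5 (new)  [load 900/1750]
  750 → van 5  [load 1650/1750]
  650 → van 6 (new)  [load 650/1750]
  600 → van 3  [load 1750/1750]
  550 → van 4  [load 1700/1750]
  300 → van 2  [load 1700/1750]
  250 → van 6  [load 900/1750]
6 vans opened.

6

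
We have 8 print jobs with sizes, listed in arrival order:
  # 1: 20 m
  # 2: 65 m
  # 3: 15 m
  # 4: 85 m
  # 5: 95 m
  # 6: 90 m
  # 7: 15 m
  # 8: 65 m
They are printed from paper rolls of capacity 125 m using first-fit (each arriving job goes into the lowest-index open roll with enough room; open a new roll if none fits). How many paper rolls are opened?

  20 → roll 1 (new)  [load 20/125]
  65 → roll 1  [load 85/125]
  15 → roll 1  [load 100/125]
  85 → roll 2 (new)  [load 85/125]
  95 → roll 3 (new)  [load 95/125]
  90 → roll 4 (new)  [load 90/125]
  15 → roll 1  [load 115/125]
  65 → roll 5 (new)  [load 65/125]
5 paper rolls opened.

5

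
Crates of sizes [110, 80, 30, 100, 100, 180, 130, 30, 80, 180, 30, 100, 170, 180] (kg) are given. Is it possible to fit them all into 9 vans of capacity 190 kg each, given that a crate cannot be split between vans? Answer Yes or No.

A valid assignment using 9 vans:
  van 1: 180 = 180
  van 2: 180 = 180
  van 3: 180 = 180
  van 4: 170 = 170
  van 5: 130 + 30 + 30 = 190
  van 6: 110 + 80 = 190
  van 7: 100 + 80 = 180
  van 8: 100 + 30 = 130
  van 9: 100 = 100
Every load is within 190 kg, so 9 vans suffice.

Yes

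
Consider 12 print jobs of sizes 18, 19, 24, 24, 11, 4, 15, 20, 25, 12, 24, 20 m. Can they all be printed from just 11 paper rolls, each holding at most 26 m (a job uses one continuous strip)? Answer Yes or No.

A valid assignment using 10 paper rolls:
  roll 1: 25 = 25
  roll 2: 24 = 24
  roll 3: 24 = 24
  roll 4: 24 = 24
  roll 5: 20 + 4 = 24
  roll 6: 20 = 20
  roll 7: 19 = 19
  roll 8: 18 = 18
  roll 9: 15 + 11 = 26
  roll 10: 12 = 12
That uses only 10 ≤ 11, so 11 paper rolls are enough.

Yes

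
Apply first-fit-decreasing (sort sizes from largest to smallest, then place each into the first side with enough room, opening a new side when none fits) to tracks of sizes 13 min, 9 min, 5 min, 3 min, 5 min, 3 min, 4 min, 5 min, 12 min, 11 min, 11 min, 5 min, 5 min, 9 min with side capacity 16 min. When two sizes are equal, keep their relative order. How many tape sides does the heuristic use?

7

Sorted descending: 13, 12, 11, 11, 9, 9, 5, 5, 5, 5, 5, 4, 3, 3.
  13 → side 1 (new)  [load 13/16]
  12 → side 2 (new)  [load 12/16]
  11 → side 3 (new)  [load 11/16]
  11 → side 4 (new)  [load 11/16]
  9 → side 5 (new)  [load 9/16]
  9 → side 6 (new)  [load 9/16]
  5 → side 3  [load 16/16]
  5 → side 4  [load 16/16]
  5 → side 5  [load 14/16]
  5 → side 6  [load 14/16]
  5 → side 7 (new)  [load 5/16]
  4 → side 2  [load 16/16]
  3 → side 1  [load 16/16]
  3 → side 7  [load 8/16]
7 tape sides opened.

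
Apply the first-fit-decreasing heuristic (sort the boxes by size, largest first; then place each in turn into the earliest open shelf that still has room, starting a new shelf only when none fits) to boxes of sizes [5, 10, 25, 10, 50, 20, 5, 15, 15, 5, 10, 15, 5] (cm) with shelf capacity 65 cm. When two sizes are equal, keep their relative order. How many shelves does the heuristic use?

Sorted descending: 50, 25, 20, 15, 15, 15, 10, 10, 10, 5, 5, 5, 5.
  50 → shelf 1 (new)  [load 50/65]
  25 → shelf 2 (new)  [load 25/65]
  20 → shelf 2  [load 45/65]
  15 → shelf 1  [load 65/65]
  15 → shelf 2  [load 60/65]
  15 → shelf 3 (new)  [load 15/65]
  10 → shelf 3  [load 25/65]
  10 → shelf 3  [load 35/65]
  10 → shelf 3  [load 45/65]
  5 → shelf 2  [load 65/65]
  5 → shelf 3  [load 50/65]
  5 → shelf 3  [load 55/65]
  5 → shelf 3  [load 60/65]
3 shelves opened.

3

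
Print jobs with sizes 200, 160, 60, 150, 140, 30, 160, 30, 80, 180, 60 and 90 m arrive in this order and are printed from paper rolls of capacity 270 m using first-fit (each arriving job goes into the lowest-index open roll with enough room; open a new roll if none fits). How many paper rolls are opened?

6

  200 → roll 1 (new)  [load 200/270]
  160 → roll 2 (new)  [load 160/270]
  60 → roll 1  [load 260/270]
  150 → roll 3 (new)  [load 150/270]
  140 → roll 4 (new)  [load 140/270]
  30 → roll 2  [load 190/270]
  160 → roll 5 (new)  [load 160/270]
  30 → roll 2  [load 220/270]
  80 → roll 3  [load 230/270]
  180 → roll 6 (new)  [load 180/270]
  60 → roll 4  [load 200/270]
  90 → roll 5  [load 250/270]
6 paper rolls opened.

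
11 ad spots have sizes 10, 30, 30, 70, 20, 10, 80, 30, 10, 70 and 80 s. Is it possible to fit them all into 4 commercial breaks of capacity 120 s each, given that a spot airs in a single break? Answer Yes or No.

Yes

A valid assignment using 4 commercial breaks:
  break 1: 80 + 30 + 10 = 120
  break 2: 80 + 30 + 10 = 120
  break 3: 70 + 30 + 20 = 120
  break 4: 70 + 10 = 80
Every load is within 120 s, so 4 commercial breaks suffice.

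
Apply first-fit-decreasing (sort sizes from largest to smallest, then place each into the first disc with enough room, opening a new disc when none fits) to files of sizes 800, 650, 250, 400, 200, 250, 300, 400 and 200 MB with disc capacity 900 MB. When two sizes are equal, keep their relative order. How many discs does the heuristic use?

Sorted descending: 800, 650, 400, 400, 300, 250, 250, 200, 200.
  800 → disc 1 (new)  [load 800/900]
  650 → disc 2 (new)  [load 650/900]
  400 → disc 3 (new)  [load 400/900]
  400 → disc 3  [load 800/900]
  300 → disc 4 (new)  [load 300/900]
  250 → disc 2  [load 900/900]
  250 → disc 4  [load 550/900]
  200 → disc 4  [load 750/900]
  200 → disc 5 (new)  [load 200/900]
5 discs opened.

5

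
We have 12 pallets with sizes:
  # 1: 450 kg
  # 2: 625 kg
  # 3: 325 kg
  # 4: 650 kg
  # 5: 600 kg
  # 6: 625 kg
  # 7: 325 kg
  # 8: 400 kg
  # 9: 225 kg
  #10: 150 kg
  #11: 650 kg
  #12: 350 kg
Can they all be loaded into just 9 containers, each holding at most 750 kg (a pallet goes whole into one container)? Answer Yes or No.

Yes

A valid assignment using 8 containers:
  container 1: 650 = 650
  container 2: 650 = 650
  container 3: 625 = 625
  container 4: 625 = 625
  container 5: 600 + 150 = 750
  container 6: 450 + 225 = 675
  container 7: 400 + 350 = 750
  container 8: 325 + 325 = 650
That uses only 8 ≤ 9, so 9 containers are enough.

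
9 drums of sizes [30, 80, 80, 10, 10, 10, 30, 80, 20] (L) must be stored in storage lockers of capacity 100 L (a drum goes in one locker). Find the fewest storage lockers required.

4

Total = 80 + 80 + 80 + 30 + 30 + 20 + 10 + 10 + 10 = 350 L.
Lower bound: ⌈350/100⌉ = 4 storage lockers.
A packing using 4 storage lockers:
  locker 1: 80 + 20 = 100
  locker 2: 80 + 10 + 10 = 100
  locker 3: 80 + 10 = 90
  locker 4: 30 + 30 = 60
This matches the lower bound, so 4 is optimal.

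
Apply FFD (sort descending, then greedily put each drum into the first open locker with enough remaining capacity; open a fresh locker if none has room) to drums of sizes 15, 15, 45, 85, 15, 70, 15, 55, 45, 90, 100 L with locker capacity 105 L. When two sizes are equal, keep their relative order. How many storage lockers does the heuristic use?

6

Sorted descending: 100, 90, 85, 70, 55, 45, 45, 15, 15, 15, 15.
  100 → locker 1 (new)  [load 100/105]
  90 → locker 2 (new)  [load 90/105]
  85 → locker 3 (new)  [load 85/105]
  70 → locker 4 (new)  [load 70/105]
  55 → locker 5 (new)  [load 55/105]
  45 → locker 5  [load 100/105]
  45 → locker 6 (new)  [load 45/105]
  15 → locker 2  [load 105/105]
  15 → locker 3  [load 100/105]
  15 → locker 4  [load 85/105]
  15 → locker 4  [load 100/105]
6 storage lockers opened.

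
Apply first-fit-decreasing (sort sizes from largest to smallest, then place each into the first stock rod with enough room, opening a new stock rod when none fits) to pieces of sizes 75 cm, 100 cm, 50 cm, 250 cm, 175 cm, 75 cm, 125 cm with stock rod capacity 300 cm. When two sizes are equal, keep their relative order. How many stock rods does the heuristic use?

Sorted descending: 250, 175, 125, 100, 75, 75, 50.
  250 → stock rod 1 (new)  [load 250/300]
  175 → stock rod 2 (new)  [load 175/300]
  125 → stock rod 2  [load 300/300]
  100 → stock rod 3 (new)  [load 100/300]
  75 → stock rod 3  [load 175/300]
  75 → stock rod 3  [load 250/300]
  50 → stock rod 1  [load 300/300]
3 stock rods opened.

3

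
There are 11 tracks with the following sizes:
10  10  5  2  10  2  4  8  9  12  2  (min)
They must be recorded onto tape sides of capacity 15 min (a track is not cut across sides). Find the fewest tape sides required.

Total = 12 + 10 + 10 + 10 + 9 + 8 + 5 + 4 + 2 + 2 + 2 = 74 min.
Lower bound: ⌈74/15⌉ = 5 tape sides.
Also, 6 tracks each exceed 15/2 min, and no two of those can share a side, so at least 6 tape sides are needed.
A packing using 6 tape sides:
  side 1: 12 + 2 = 14
  side 2: 10 + 5 = 15
  side 3: 10 + 4 = 14
  side 4: 10 + 2 + 2 = 14
  side 5: 9 = 9
  side 6: 8 = 8
This matches the lower bound, so 6 is optimal.

6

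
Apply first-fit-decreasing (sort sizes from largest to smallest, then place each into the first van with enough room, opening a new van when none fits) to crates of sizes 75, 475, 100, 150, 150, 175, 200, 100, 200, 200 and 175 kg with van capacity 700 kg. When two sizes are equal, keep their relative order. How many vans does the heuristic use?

Sorted descending: 475, 200, 200, 200, 175, 175, 150, 150, 100, 100, 75.
  475 → van 1 (new)  [load 475/700]
  200 → van 1  [load 675/700]
  200 → van 2 (new)  [load 200/700]
  200 → van 2  [load 400/700]
  175 → van 2  [load 575/700]
  175 → van 3 (new)  [load 175/700]
  150 → van 3  [load 325/700]
  150 → van 3  [load 475/700]
  100 → van 2  [load 675/700]
  100 → van 3  [load 575/700]
  75 → van 3  [load 650/700]
3 vans opened.

3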